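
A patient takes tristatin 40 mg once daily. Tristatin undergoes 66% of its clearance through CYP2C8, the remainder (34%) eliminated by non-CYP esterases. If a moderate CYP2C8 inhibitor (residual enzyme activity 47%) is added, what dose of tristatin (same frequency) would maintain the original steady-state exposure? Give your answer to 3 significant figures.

26.0 mg

The CYP2C8 pathway (66% of clearance) drops to 0.47× activity: 0.66 × 0.47 = 0.3102.
Non-CYP routes (34%) are unchanged.
New clearance relative to baseline: 0.3102 + 0.34 = 0.6502.
Exposure is unchanged when dose changes in proportion to clearance. New dose = 40 mg × 0.6502 = 26.0 mg.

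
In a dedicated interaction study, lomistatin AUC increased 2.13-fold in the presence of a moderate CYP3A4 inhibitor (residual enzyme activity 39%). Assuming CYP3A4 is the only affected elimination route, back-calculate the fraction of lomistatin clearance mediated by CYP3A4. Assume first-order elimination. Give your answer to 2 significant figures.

Let fm be the CYP3A4 fraction. New clearance relative to baseline = fm × 0.39 + (1 − fm).
AUC ratio = 1 / (new CL fraction), so new CL fraction = 1 / 2.13 = 0.4695.
fm × 0.39 + 1 − fm = 0.4695  ⇒  fm × (0.39 − 1) = −0.5305  ⇒  fm = 0.87.

0.87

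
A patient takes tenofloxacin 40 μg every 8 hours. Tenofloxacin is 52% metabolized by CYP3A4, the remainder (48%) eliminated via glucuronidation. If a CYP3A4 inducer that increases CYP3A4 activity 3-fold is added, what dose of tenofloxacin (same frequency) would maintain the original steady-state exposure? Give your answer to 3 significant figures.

81.6 μg

The CYP3A4 pathway (52% of clearance) rises to 3× activity: 0.52 × 3 = 1.56.
The remaining 48% of clearance is unaffected.
Relative clearance = 1.56 + 0.48 = 2.04.
Exposure is unchanged when dose changes in proportion to clearance. New dose = 40 μg × 2.04 = 81.6 μg.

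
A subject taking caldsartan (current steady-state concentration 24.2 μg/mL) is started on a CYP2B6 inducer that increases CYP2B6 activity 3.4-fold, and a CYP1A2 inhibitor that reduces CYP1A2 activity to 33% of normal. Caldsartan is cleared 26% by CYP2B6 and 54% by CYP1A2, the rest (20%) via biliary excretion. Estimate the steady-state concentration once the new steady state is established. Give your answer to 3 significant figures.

19.2 μg/mL

CYP2B6: 0.26 × 3.4 = 0.884
CYP1A2: 0.54 × 0.33 = 0.1782
Other: 0.2 (unchanged)
Relative clearance = 0.884 + 0.1782 + 0.2 = 1.2622.
New steady-state concentration = 24.2 / 1.2622 = 19.2 μg/mL (concentration scales inversely with clearance).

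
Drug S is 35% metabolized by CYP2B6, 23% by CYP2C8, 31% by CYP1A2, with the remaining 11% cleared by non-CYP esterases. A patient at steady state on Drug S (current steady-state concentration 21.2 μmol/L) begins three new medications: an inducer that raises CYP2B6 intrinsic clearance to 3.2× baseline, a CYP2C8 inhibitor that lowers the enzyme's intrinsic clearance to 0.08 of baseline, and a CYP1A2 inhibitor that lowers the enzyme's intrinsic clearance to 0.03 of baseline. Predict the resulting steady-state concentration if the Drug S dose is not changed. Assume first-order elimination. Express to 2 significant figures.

The CYP2B6 pathway (35% of clearance) is boosted to 3.2× activity: 0.35 × 3.2 = 1.12.
The CYP2C8 pathway (23% of clearance) is reduced to 0.08× activity: 0.23 × 0.08 = 0.0184.
The CYP1A2 pathway (31% of clearance) falls to 0.03× activity: 0.31 × 0.03 = 0.0093.
Non-CYP routes (11%) are unchanged.
New clearance relative to baseline: 1.12 + 0.0184 + 0.0093 + 0.11 = 1.2577.
Steady-state concentration ∝ 1/CL: new value = 21.2 / 1.2577 = 17 μmol/L.

17 μmol/L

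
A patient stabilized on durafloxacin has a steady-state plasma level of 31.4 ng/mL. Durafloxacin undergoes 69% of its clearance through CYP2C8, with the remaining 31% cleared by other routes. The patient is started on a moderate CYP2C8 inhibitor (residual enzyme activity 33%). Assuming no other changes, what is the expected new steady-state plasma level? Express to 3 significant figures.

The CYP2C8 pathway (69% of clearance) is reduced to 0.33× activity: 0.69 × 0.33 = 0.2277.
Non-CYP routes (31%) are unchanged.
New clearance relative to baseline: 0.2277 + 0.31 = 0.5377.
New steady-state plasma level = baseline ÷ relative clearance = 31.4 / 0.5377 = 58.4 ng/mL.

58.4 ng/mL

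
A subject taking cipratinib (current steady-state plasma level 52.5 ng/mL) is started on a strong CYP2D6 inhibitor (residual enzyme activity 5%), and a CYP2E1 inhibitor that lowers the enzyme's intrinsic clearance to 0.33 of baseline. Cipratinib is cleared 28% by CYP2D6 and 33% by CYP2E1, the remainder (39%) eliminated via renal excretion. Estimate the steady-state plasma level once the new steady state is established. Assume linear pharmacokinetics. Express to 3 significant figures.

102 ng/mL

The CYP2D6 pathway (28% of clearance) drops to 0.05× activity: 0.28 × 0.05 = 0.014.
The CYP2E1 pathway (33% of clearance) falls to 0.33× activity: 0.33 × 0.33 = 0.1089.
The remaining 39% of clearance is unaffected.
Relative clearance = 0.014 + 0.1089 + 0.39 = 0.5129.
Dividing the baseline by the relative clearance: 52.5 / 0.5129 = 102 ng/mL.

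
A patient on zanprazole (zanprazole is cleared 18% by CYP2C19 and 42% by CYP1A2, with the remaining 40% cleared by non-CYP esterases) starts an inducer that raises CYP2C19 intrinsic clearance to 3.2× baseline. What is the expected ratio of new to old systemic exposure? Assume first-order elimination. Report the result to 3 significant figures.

0.716

CYP2C19: 0.18 × 3.2 = 0.576
CYP1A2: 0.42 (unchanged)
Other: 0.4 (unchanged)
New clearance relative to baseline: 0.576 + 0.42 + 0.4 = 1.396.
Systemic exposure ratio = CL_old/CL_new = 1 / 1.396 = 0.716.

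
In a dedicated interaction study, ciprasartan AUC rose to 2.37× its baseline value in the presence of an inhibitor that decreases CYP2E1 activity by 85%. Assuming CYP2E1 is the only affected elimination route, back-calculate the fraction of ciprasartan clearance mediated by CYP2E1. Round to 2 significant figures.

0.68

Call the CYP2E1 fraction fm. After the interaction, CL_new/CL_old = fm × 0.15 + (1 − fm).
AUC ratio = 1 / (new CL fraction), so new CL fraction = 1 / 2.37 = 0.4219.
fm × 0.15 + 1 − fm = 0.4219  ⇒  fm × (0.15 − 1) = −0.5781  ⇒  fm = 0.68.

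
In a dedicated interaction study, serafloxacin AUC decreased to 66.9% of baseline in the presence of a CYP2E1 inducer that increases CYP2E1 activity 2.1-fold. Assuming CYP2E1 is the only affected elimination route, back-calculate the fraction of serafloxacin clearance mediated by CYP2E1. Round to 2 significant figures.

Let fm be the CYP2E1 fraction. New clearance relative to baseline = fm × 2.1 + (1 − fm).
AUC ratio = 1 / (new CL fraction), so new CL fraction = 1 / 0.669 = 1.495.
fm × 2.1 + 1 − fm = 1.495  ⇒  fm × (2.1 − 1) = 0.4948  ⇒  fm = 0.45.

0.45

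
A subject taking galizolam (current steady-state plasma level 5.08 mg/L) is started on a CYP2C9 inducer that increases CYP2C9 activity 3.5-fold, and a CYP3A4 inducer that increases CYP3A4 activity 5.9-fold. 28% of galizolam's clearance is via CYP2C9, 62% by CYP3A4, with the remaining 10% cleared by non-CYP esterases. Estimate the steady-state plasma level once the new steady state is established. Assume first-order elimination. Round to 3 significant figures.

1.07 mg/L

The CYP2C9 pathway (28% of clearance) increases to 3.5× activity: 0.28 × 3.5 = 0.98.
The CYP3A4 pathway (62% of clearance) is boosted to 5.9× activity: 0.62 × 5.9 = 3.658.
Non-CYP routes (10%) are unchanged.
CL_new/CL_old = 0.98 + 3.658 + 0.1 = 4.738.
Dividing the baseline by the relative clearance: 5.08 / 4.738 = 1.07 mg/L.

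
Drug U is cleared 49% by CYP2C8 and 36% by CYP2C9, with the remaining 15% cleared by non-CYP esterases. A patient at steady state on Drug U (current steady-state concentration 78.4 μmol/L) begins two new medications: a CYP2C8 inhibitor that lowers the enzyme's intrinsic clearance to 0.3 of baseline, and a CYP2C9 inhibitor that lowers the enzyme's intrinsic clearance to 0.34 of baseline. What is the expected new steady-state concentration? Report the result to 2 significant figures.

The CYP2C8 pathway (49% of clearance) drops to 0.3× activity: 0.49 × 0.3 = 0.147.
The CYP2C9 pathway (36% of clearance) is reduced to 0.34× activity: 0.36 × 0.34 = 0.1224.
Non-CYP routes (15%) are unchanged.
Relative clearance = 0.147 + 0.1224 + 0.15 = 0.4194.
New steady-state concentration = 78.4 / 0.4194 = 1.9 × 10² μmol/L (concentration scales inversely with clearance).

1.9 × 10² μmol/L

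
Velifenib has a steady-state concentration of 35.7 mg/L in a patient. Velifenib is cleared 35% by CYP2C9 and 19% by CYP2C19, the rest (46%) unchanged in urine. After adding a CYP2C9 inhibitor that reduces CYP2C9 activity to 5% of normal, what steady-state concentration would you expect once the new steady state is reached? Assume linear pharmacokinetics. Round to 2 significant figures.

CYP2C9: 0.35 × 0.05 = 0.0175
CYP2C19: 0.19 (unchanged)
Other: 0.46 (unchanged)
Relative clearance = 0.0175 + 0.19 + 0.46 = 0.6675.
Steady-state concentration ∝ 1/CL, so new value = 35.7 / 0.6675 = 53 mg/L.

53 mg/L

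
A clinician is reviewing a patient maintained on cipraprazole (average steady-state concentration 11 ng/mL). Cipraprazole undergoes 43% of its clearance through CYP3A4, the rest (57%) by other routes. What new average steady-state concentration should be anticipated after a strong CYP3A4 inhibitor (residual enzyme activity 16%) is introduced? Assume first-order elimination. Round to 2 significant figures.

The CYP3A4 pathway (43% of clearance) is reduced to 0.16× activity: 0.43 × 0.16 = 0.0688.
Non-CYP routes (57%) are unchanged.
CL_new/CL_old = 0.0688 + 0.57 = 0.6388.
New average steady-state concentration = baseline ÷ relative clearance = 11 / 0.6388 = 17 ng/mL.

17 ng/mL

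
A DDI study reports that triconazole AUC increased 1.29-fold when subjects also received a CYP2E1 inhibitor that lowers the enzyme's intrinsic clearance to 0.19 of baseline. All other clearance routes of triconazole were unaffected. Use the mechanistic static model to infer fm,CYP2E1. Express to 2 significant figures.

0.28

Write x for the fraction cleared via CYP2E1. The observed AUC change means clearance fell to 1/1.29 = 0.7752 of baseline.
Only the CYP2E1 route changed, so 0.7752 = x·0.19 + (1 − x), giving x = 0.28.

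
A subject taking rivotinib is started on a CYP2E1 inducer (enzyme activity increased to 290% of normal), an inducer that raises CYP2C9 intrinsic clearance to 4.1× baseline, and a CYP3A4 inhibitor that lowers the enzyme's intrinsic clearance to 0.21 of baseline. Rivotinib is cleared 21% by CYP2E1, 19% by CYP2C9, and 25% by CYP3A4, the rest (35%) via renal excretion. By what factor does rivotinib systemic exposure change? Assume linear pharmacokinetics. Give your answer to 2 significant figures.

The CYP2E1 pathway (21% of clearance) is boosted to 2.9× activity: 0.21 × 2.9 = 0.609.
The CYP2C9 pathway (19% of clearance) rises to 4.1× activity: 0.19 × 4.1 = 0.779.
The CYP3A4 pathway (25% of clearance) drops to 0.21× activity: 0.25 × 0.21 = 0.0525.
Non-CYP routes (35%) are unchanged.
New clearance relative to baseline: 0.609 + 0.779 + 0.0525 + 0.35 = 1.7905.
Systemic exposure ∝ 1/CL: fold-change = 1 / 1.7905 = 0.56.

0.56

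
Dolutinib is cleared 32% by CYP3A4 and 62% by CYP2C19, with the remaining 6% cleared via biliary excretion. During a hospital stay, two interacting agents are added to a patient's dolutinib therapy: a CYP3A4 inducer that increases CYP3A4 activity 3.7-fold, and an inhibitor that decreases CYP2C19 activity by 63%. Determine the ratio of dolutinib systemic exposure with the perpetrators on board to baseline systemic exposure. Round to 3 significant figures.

0.679

The CYP3A4 pathway (32% of clearance) rises to 3.7× activity: 0.32 × 3.7 = 1.184.
The CYP2C19 pathway (62% of clearance) falls to 0.37× activity: 0.62 × 0.37 = 0.2294.
The remaining 6% of clearance is unaffected.
CL_new/CL_old = 1.184 + 0.2294 + 0.06 = 1.4734.
Systemic exposure ∝ 1/CL: fold-change = 1 / 1.4734 = 0.679.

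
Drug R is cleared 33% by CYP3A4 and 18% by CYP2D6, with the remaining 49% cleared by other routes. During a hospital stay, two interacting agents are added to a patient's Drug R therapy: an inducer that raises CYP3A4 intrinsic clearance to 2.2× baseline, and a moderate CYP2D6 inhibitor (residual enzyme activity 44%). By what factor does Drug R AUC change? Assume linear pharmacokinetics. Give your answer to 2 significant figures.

The CYP3A4 pathway (33% of clearance) increases to 2.2× activity: 0.33 × 2.2 = 0.726.
The CYP2D6 pathway (18% of clearance) drops to 0.44× activity: 0.18 × 0.44 = 0.0792.
Non-CYP routes (49%) are unchanged.
CL_new/CL_old = 0.726 + 0.0792 + 0.49 = 1.2952.
Net AUC ratio = 1 / 1.2952 = 0.77.

0.77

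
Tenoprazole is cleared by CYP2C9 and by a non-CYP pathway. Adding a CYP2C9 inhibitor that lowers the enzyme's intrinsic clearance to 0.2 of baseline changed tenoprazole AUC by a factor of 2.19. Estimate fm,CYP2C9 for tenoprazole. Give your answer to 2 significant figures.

CL'/CL = 1 / 2.19 = 0.4566
0.2·fm + (1 − fm) = 0.4566
fm = (0.4566 − 1) / (0.2 − 1) = 0.68

0.68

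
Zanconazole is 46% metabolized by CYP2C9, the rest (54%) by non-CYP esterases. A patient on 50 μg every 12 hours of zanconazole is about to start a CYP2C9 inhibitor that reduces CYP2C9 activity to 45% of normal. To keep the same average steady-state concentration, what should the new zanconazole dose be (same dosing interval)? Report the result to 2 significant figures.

37 μg

The CYP2C9 pathway (46% of clearance) is reduced to 0.45× activity: 0.46 × 0.45 = 0.207.
Non-CYP routes (54%) are unchanged.
Relative clearance = 0.207 + 0.54 = 0.747.
Exposure is unchanged when dose changes in proportion to clearance. New dose = 50 μg × 0.747 = 37 μg.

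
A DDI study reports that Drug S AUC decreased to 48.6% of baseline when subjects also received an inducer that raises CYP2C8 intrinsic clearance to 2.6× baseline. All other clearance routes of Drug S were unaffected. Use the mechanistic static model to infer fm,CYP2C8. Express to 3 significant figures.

0.661

Call the CYP2C8 fraction fm. After the interaction, CL_new/CL_old = fm × 2.6 + (1 − fm).
AUC ratio = 1 / (new CL fraction), so new CL fraction = 1 / 0.486 = 2.058.
fm × 2.6 + 1 − fm = 2.058  ⇒  fm × (2.6 − 1) = 1.058  ⇒  fm = 0.661.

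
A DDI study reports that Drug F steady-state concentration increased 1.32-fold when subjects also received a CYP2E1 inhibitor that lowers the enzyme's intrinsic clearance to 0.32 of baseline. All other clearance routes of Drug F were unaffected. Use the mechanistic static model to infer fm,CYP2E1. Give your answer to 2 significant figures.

CL'/CL = 1 / 1.32 = 0.7576
0.32·fm + (1 − fm) = 0.7576
fm = (0.7576 − 1) / (0.32 − 1) = 0.36

0.36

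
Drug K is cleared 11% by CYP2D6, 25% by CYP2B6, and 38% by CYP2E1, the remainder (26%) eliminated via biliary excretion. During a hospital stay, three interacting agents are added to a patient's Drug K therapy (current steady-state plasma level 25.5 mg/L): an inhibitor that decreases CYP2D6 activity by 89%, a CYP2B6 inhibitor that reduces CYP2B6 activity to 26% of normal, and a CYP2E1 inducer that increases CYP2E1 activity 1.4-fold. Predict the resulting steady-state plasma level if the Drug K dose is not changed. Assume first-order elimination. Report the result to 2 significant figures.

29 mg/L

The CYP2D6 pathway (11% of clearance) falls to 0.11× activity: 0.11 × 0.11 = 0.0121.
The CYP2B6 pathway (25% of clearance) is reduced to 0.26× activity: 0.25 × 0.26 = 0.065.
The CYP2E1 pathway (38% of clearance) rises to 1.4× activity: 0.38 × 1.4 = 0.532.
The remaining 26% of clearance is unaffected.
New clearance relative to baseline: 0.0121 + 0.065 + 0.532 + 0.26 = 0.8691.
Steady-state plasma level ∝ 1/CL: new value = 25.5 / 0.8691 = 29 mg/L.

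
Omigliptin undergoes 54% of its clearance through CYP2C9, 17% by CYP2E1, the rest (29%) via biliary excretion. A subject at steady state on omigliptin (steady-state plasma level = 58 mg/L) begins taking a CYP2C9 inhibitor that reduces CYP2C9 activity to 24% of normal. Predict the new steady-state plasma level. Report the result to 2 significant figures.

98 mg/L

The CYP2C9 pathway (54% of clearance) drops to 0.24× activity: 0.54 × 0.24 = 0.1296.
CYP2E1 (17%) and the residual 29% are unaffected.
CL_new/CL_old = 0.1296 + 0.17 + 0.29 = 0.5896.
Steady-state plasma level ∝ 1/CL, so new value = 58 / 0.5896 = 98 mg/L.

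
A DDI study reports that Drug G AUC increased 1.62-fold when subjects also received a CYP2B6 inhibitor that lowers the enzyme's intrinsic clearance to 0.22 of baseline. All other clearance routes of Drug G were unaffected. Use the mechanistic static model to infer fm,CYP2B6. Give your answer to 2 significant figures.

Let x = fm,CYP2B6. Because AUC ∝ 1/CL, relative clearance fell to 1/1.62 = 0.6173.
Only the CYP2B6 route changed, so 0.6173 = x·0.22 + (1 − x), giving x = 0.49.

0.49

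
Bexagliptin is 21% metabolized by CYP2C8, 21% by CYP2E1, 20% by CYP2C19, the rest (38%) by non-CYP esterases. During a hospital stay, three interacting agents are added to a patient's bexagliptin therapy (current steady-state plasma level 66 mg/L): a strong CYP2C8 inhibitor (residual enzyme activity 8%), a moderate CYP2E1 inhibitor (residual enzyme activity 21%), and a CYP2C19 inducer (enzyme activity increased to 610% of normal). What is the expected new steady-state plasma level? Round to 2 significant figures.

40 mg/L

CYP2C8: 0.21 × 0.08 = 0.0168
CYP2E1: 0.21 × 0.21 = 0.0441
CYP2C19: 0.2 × 6.1 = 1.22
Other: 0.38 (unchanged)
CL_new/CL_old = 0.0168 + 0.0441 + 1.22 + 0.38 = 1.6609.
New steady-state plasma level = 66 / 1.6609 = 40 mg/L (concentration scales inversely with clearance).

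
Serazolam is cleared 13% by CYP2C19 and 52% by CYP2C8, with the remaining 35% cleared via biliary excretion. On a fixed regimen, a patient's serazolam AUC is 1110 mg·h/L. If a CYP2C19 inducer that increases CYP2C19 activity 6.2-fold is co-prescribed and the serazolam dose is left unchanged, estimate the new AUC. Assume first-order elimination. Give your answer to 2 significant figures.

CYP2C19: 0.13 × 6.2 = 0.806
CYP2C8: 0.52 (unchanged)
Other: 0.35 (unchanged)
CL_new/CL_old = 0.806 + 0.52 + 0.35 = 1.676.
With dosing unchanged, AUC scales as 1/CL: 1110 / 1.676 = 6.6 × 10² mg·h/L.

6.6 × 10² mg·h/L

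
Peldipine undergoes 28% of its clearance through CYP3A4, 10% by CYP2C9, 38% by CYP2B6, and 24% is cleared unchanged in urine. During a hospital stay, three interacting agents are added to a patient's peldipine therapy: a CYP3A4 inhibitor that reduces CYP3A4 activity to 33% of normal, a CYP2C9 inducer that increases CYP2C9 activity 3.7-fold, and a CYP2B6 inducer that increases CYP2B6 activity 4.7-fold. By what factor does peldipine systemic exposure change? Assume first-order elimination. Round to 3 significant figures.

0.402

The CYP3A4 pathway (28% of clearance) falls to 0.33× activity: 0.28 × 0.33 = 0.0924.
The CYP2C9 pathway (10% of clearance) rises to 3.7× activity: 0.1 × 3.7 = 0.37.
The CYP2B6 pathway (38% of clearance) rises to 4.7× activity: 0.38 × 4.7 = 1.786.
Non-CYP routes (24%) are unchanged.
Relative clearance = 0.0924 + 0.37 + 1.786 + 0.24 = 2.4884.
Because systemic exposure varies inversely with clearance, the combined effect is 1 / 2.4884 = 0.402.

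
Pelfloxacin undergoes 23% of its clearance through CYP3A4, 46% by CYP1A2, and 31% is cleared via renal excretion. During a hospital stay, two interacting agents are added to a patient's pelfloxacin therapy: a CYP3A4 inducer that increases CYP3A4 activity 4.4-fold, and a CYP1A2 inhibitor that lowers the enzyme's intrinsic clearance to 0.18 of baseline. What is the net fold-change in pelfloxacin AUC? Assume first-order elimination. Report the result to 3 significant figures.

The CYP3A4 pathway (23% of clearance) is boosted to 4.4× activity: 0.23 × 4.4 = 1.012.
The CYP1A2 pathway (46% of clearance) falls to 0.18× activity: 0.46 × 0.18 = 0.0828.
Non-CYP routes (31%) are unchanged.
New clearance relative to baseline: 1.012 + 0.0828 + 0.31 = 1.4048.
Net AUC ratio = 1 / 1.4048 = 0.712.

0.712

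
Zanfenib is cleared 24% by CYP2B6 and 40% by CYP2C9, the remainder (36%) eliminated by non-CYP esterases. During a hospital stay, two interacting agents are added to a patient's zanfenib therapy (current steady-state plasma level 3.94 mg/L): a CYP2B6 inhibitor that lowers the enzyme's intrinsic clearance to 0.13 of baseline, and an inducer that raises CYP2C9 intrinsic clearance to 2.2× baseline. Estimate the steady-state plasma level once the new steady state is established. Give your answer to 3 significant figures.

The CYP2B6 pathway (24% of clearance) is reduced to 0.13× activity: 0.24 × 0.13 = 0.0312.
The CYP2C9 pathway (40% of clearance) rises to 2.2× activity: 0.4 × 2.2 = 0.88.
The remaining 36% of clearance is unaffected.
New clearance relative to baseline: 0.0312 + 0.88 + 0.36 = 1.2712.
New steady-state plasma level = 3.94 / 1.2712 = 3.10 mg/L (concentration scales inversely with clearance).

3.10 mg/L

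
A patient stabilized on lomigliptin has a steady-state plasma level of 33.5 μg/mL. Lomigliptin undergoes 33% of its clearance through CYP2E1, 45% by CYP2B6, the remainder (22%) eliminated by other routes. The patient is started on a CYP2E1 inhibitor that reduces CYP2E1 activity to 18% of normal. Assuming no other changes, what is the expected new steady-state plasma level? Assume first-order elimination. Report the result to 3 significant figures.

CYP2E1: 0.33 × 0.18 = 0.0594
CYP2B6: 0.45 (unchanged)
Other: 0.22 (unchanged)
New clearance relative to baseline: 0.0594 + 0.45 + 0.22 = 0.7294.
With dosing unchanged, steady-state plasma level scales as 1/CL: 33.5 / 0.7294 = 45.9 μg/mL.

45.9 μg/mL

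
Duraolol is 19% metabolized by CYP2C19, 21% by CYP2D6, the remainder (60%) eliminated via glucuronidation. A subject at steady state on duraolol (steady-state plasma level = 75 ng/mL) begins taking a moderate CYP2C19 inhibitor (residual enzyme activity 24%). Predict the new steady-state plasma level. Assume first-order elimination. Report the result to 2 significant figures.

The CYP2C19 pathway (19% of clearance) drops to 0.24× activity: 0.19 × 0.24 = 0.0456.
CYP2D6 (21%) and the residual 60% are unaffected.
New clearance relative to baseline: 0.0456 + 0.21 + 0.6 = 0.8556.
Steady-state plasma level ∝ 1/CL, so new value = 75 / 0.8556 = 88 ng/mL.

88 ng/mL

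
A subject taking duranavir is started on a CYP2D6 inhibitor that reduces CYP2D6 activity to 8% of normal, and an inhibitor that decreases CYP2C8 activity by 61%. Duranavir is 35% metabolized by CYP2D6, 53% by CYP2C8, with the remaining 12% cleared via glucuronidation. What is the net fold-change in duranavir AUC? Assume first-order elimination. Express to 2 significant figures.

CYP2D6: 0.35 × 0.08 = 0.028
CYP2C8: 0.53 × 0.39 = 0.2067
Other: 0.12 (unchanged)
CL_new/CL_old = 0.028 + 0.2067 + 0.12 = 0.3547.
Net AUC ratio = 1 / 0.3547 = 2.8.

2.8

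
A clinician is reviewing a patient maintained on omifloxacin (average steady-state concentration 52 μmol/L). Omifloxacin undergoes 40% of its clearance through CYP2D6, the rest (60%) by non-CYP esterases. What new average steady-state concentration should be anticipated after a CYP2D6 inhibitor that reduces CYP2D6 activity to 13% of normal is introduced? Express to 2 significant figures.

The CYP2D6 pathway (40% of clearance) falls to 0.13× activity: 0.4 × 0.13 = 0.052.
The remaining 60% of clearance is unaffected.
Relative clearance = 0.052 + 0.6 = 0.652.
Average steady-state concentration ∝ 1/CL, so new value = 52 / 0.652 = 80 μmol/L.

80 μmol/L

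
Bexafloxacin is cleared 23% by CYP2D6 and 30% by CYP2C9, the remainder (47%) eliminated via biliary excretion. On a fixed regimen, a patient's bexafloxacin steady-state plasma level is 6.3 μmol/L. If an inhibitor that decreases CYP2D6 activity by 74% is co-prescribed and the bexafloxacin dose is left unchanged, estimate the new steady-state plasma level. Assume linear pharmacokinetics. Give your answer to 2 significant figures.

7.6 μmol/L

The CYP2D6 pathway (23% of clearance) drops to 0.26× activity: 0.23 × 0.26 = 0.0598.
CYP2C9 (30%) and the residual 47% are unaffected.
New clearance relative to baseline: 0.0598 + 0.3 + 0.47 = 0.8298.
With dosing unchanged, steady-state plasma level scales as 1/CL: 6.3 / 0.8298 = 7.6 μmol/L.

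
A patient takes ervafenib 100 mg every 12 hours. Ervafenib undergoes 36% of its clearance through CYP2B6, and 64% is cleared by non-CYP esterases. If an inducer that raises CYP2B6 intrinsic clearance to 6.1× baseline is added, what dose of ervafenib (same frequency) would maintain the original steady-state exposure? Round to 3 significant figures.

284 mg

CYP2B6: 0.36 × 6.1 = 2.196
Other: 0.64 (unchanged)
Relative clearance = 2.196 + 0.64 = 2.836.
Css,avg = (dose rate)/CL, so holding Css fixed requires dose ∝ CL: 100 × 2.836 = 284 mg.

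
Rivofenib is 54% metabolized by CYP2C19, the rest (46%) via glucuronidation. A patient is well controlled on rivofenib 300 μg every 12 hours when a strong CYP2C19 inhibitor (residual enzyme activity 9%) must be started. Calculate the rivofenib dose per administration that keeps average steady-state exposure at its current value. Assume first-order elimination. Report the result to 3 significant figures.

153 μg

The CYP2C19 pathway (54% of clearance) is reduced to 0.09× activity: 0.54 × 0.09 = 0.0486.
Non-CYP routes (46%) are unchanged.
Relative clearance = 0.0486 + 0.46 = 0.5086.
Css,avg = (dose rate)/CL, so holding Css fixed requires dose ∝ CL: 300 × 0.5086 = 153 μg.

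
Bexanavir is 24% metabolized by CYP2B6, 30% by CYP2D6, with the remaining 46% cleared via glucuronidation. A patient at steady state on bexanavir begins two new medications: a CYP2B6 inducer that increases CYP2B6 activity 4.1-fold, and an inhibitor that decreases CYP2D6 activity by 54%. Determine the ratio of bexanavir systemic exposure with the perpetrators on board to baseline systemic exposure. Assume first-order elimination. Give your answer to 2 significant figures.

The CYP2B6 pathway (24% of clearance) rises to 4.1× activity: 0.24 × 4.1 = 0.984.
The CYP2D6 pathway (30% of clearance) is reduced to 0.46× activity: 0.3 × 0.46 = 0.138.
The remaining 46% of clearance is unaffected.
Relative clearance = 0.984 + 0.138 + 0.46 = 1.582.
Because systemic exposure varies inversely with clearance, the combined effect is 1 / 1.582 = 0.63.

0.63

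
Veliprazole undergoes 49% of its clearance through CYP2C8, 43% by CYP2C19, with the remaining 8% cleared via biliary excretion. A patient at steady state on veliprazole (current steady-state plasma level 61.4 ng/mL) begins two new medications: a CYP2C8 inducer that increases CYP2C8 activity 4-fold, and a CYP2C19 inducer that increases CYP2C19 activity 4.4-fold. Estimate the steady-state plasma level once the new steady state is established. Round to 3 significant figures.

CYP2C8: 0.49 × 4 = 1.96
CYP2C19: 0.43 × 4.4 = 1.892
Other: 0.08 (unchanged)
New clearance relative to baseline: 1.96 + 1.892 + 0.08 = 3.932.
New steady-state plasma level = 61.4 / 3.932 = 15.6 ng/mL (concentration scales inversely with clearance).

15.6 ng/mL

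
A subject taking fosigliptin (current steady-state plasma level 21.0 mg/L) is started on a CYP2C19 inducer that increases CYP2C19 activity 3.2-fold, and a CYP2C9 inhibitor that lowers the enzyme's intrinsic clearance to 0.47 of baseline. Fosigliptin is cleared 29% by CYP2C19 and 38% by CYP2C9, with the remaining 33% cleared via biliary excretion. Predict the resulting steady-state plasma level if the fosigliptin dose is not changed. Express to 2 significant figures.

The CYP2C19 pathway (29% of clearance) is boosted to 3.2× activity: 0.29 × 3.2 = 0.928.
The CYP2C9 pathway (38% of clearance) is reduced to 0.47× activity: 0.38 × 0.47 = 0.1786.
Non-CYP routes (33%) are unchanged.
CL_new/CL_old = 0.928 + 0.1786 + 0.33 = 1.4366.
Steady-state plasma level ∝ 1/CL: new value = 21.0 / 1.4366 = 15 mg/L.

15 mg/L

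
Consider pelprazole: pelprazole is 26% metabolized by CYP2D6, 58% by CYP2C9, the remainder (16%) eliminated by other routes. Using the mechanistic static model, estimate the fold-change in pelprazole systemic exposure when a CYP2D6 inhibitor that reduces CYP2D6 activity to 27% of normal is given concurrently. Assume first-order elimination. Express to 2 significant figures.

1.2

The CYP2D6 pathway (26% of clearance) falls to 0.27× activity: 0.26 × 0.27 = 0.0702.
CYP2C9 (58%) and the residual 16% are unaffected.
Relative clearance = 0.0702 + 0.58 + 0.16 = 0.8102.
Since systemic exposure ∝ 1/CL, the ratio is 1 / 0.8102 = 1.2.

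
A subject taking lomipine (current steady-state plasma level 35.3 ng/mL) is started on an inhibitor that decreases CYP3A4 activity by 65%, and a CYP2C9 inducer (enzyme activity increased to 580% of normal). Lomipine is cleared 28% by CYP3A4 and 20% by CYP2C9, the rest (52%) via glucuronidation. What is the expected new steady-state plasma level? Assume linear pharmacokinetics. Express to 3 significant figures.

19.9 ng/mL

The CYP3A4 pathway (28% of clearance) falls to 0.35× activity: 0.28 × 0.35 = 0.098.
The CYP2C9 pathway (20% of clearance) is boosted to 5.8× activity: 0.2 × 5.8 = 1.16.
The remaining 52% of clearance is unaffected.
Relative clearance = 0.098 + 1.16 + 0.52 = 1.778.
Dividing the baseline by the relative clearance: 35.3 / 1.778 = 19.9 ng/mL.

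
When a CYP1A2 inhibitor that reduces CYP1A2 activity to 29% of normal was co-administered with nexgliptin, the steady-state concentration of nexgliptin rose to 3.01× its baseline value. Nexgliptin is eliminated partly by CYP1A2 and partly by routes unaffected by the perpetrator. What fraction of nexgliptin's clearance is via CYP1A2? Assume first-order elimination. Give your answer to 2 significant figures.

CL'/CL = 1 / 3.01 = 0.3322
0.29·fm + (1 − fm) = 0.3322
fm = (0.3322 − 1) / (0.29 − 1) = 0.94

0.94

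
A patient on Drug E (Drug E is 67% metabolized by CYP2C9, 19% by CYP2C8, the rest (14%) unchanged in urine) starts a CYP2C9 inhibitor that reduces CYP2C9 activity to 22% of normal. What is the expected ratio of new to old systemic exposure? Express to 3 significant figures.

The CYP2C9 pathway (67% of clearance) falls to 0.22× activity: 0.67 × 0.22 = 0.1474.
CYP2C8 (19%) and the residual 14% are unaffected.
New clearance relative to baseline: 0.1474 + 0.19 + 0.14 = 0.4774.
Systemic exposure ratio = CL_old/CL_new = 1 / 0.4774 = 2.09.

2.09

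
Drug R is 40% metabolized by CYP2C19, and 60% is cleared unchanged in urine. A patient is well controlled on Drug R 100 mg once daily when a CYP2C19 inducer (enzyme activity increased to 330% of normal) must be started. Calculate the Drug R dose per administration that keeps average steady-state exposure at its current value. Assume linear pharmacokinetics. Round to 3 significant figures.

192 mg

CYP2C19: 0.4 × 3.3 = 1.32
Other: 0.6 (unchanged)
CL_new/CL_old = 1.32 + 0.6 = 1.92.
Exposure is unchanged when dose changes in proportion to clearance. New dose = 100 mg × 1.92 = 192 mg.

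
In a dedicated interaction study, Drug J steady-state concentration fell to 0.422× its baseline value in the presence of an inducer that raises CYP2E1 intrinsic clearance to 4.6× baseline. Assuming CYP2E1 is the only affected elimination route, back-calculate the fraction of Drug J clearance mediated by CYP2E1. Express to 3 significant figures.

0.380

CL'/CL = 1 / 0.422 = 2.37
4.6·fm + (1 − fm) = 2.37
fm = (2.37 − 1) / (4.6 − 1) = 0.380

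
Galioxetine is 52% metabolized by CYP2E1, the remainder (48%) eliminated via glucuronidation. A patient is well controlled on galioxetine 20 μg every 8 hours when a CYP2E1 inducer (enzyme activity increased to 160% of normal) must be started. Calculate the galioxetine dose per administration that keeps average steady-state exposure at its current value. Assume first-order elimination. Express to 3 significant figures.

The CYP2E1 pathway (52% of clearance) increases to 1.6× activity: 0.52 × 1.6 = 0.832.
The remaining 48% of clearance is unaffected.
Relative clearance = 0.832 + 0.48 = 1.312.
To maintain the same steady-state level, dose must scale with clearance: new dose = 20 × 1.312 = 26.2 μg.

26.2 μg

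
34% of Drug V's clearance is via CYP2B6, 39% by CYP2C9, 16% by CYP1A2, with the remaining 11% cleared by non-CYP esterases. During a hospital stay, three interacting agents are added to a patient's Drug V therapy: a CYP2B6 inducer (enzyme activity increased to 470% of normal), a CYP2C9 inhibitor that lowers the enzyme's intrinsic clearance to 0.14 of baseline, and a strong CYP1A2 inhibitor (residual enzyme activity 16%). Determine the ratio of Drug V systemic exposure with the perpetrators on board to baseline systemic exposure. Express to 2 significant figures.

0.56

CYP2B6: 0.34 × 4.7 = 1.598
CYP2C9: 0.39 × 0.14 = 0.0546
CYP1A2: 0.16 × 0.16 = 0.0256
Other: 0.11 (unchanged)
CL_new/CL_old = 1.598 + 0.0546 + 0.0256 + 0.11 = 1.7882.
Net systemic exposure ratio = 1 / 1.7882 = 0.56.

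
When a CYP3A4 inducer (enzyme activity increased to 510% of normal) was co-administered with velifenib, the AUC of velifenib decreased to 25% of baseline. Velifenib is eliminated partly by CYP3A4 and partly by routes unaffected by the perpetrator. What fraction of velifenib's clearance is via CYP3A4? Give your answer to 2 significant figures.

0.73

CL'/CL = 1 / 0.250 = 4
5.1·fm + (1 − fm) = 4
fm = (4 − 1) / (5.1 − 1) = 0.73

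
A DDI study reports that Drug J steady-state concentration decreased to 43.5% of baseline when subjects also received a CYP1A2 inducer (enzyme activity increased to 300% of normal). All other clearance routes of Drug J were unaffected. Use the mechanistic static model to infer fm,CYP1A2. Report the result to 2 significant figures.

0.65

CL'/CL = 1 / 0.435 = 2.299
3·fm + (1 − fm) = 2.299
fm = (2.299 − 1) / (3 − 1) = 0.65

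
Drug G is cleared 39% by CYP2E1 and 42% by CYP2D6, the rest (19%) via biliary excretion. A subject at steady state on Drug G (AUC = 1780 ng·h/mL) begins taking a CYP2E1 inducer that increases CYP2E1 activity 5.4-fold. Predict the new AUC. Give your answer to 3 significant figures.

655 ng·h/mL

CYP2E1: 0.39 × 5.4 = 2.106
CYP2D6: 0.42 (unchanged)
Other: 0.19 (unchanged)
Relative clearance = 2.106 + 0.42 + 0.19 = 2.716.
With dosing unchanged, AUC scales as 1/CL: 1780 / 2.716 = 655 ng·h/mL.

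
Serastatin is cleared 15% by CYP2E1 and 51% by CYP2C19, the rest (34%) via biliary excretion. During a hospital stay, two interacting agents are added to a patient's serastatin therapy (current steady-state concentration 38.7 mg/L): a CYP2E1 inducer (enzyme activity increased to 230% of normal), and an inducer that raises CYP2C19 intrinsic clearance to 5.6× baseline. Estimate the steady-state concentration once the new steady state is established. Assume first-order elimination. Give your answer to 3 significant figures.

10.9 mg/L

The CYP2E1 pathway (15% of clearance) rises to 2.3× activity: 0.15 × 2.3 = 0.345.
The CYP2C19 pathway (51% of clearance) increases to 5.6× activity: 0.51 × 5.6 = 2.856.
Non-CYP routes (34%) are unchanged.
CL_new/CL_old = 0.345 + 2.856 + 0.34 = 3.541.
Dividing the baseline by the relative clearance: 38.7 / 3.541 = 10.9 mg/L.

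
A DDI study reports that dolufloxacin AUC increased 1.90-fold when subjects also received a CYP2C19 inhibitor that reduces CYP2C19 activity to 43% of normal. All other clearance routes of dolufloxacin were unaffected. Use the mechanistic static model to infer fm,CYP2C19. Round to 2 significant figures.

CL'/CL = 1 / 1.90 = 0.5263
0.43·fm + (1 − fm) = 0.5263
fm = (0.5263 − 1) / (0.43 − 1) = 0.83

0.83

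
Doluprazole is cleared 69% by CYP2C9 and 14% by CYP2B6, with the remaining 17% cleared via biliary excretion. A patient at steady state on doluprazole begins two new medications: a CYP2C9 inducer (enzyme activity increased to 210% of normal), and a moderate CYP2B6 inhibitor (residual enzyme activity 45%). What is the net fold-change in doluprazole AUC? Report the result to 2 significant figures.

The CYP2C9 pathway (69% of clearance) increases to 2.1× activity: 0.69 × 2.1 = 1.449.
The CYP2B6 pathway (14% of clearance) falls to 0.45× activity: 0.14 × 0.45 = 0.063.
The remaining 17% of clearance is unaffected.
Relative clearance = 1.449 + 0.063 + 0.17 = 1.682.
Because AUC varies inversely with clearance, the combined effect is 1 / 1.682 = 0.59.

0.59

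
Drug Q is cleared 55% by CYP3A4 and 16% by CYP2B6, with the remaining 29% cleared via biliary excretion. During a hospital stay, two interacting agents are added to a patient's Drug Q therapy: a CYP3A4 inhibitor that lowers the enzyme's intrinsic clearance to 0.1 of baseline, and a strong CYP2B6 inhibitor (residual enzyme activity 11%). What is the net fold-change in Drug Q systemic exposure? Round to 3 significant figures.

CYP3A4: 0.55 × 0.1 = 0.055
CYP2B6: 0.16 × 0.11 = 0.0176
Other: 0.29 (unchanged)
New clearance relative to baseline: 0.055 + 0.0176 + 0.29 = 0.3626.
Systemic exposure ∝ 1/CL: fold-change = 1 / 0.3626 = 2.76.

2.76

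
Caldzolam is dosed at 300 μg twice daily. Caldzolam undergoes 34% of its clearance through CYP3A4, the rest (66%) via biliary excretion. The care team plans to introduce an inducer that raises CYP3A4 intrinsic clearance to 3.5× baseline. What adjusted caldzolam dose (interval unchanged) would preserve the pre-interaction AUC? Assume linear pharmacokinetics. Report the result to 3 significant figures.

The CYP3A4 pathway (34% of clearance) increases to 3.5× activity: 0.34 × 3.5 = 1.19.
Non-CYP routes (66%) are unchanged.
Relative clearance = 1.19 + 0.66 = 1.85.
Css,avg = (dose rate)/CL, so holding Css fixed requires dose ∝ CL: 300 × 1.85 = 555 μg.

555 μg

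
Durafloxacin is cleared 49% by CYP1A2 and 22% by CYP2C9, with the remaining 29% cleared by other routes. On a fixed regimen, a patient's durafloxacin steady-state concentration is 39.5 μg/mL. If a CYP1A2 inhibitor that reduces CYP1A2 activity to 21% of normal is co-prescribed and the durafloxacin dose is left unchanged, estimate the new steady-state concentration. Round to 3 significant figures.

64.4 μg/mL

The CYP1A2 pathway (49% of clearance) drops to 0.21× activity: 0.49 × 0.21 = 0.1029.
CYP2C9 (22%) and the residual 29% are unaffected.
Relative clearance = 0.1029 + 0.22 + 0.29 = 0.6129.
New steady-state concentration = baseline ÷ relative clearance = 39.5 / 0.6129 = 64.4 μg/mL.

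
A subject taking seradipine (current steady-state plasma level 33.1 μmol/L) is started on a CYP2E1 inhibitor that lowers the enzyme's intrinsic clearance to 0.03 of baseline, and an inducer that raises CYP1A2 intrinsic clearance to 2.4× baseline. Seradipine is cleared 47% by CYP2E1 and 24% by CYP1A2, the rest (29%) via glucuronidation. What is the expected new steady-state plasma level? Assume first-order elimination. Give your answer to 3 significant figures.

The CYP2E1 pathway (47% of clearance) falls to 0.03× activity: 0.47 × 0.03 = 0.0141.
The CYP1A2 pathway (24% of clearance) increases to 2.4× activity: 0.24 × 2.4 = 0.576.
Non-CYP routes (29%) are unchanged.
Relative clearance = 0.0141 + 0.576 + 0.29 = 0.8801.
Steady-state plasma level ∝ 1/CL: new value = 33.1 / 0.8801 = 37.6 μmol/L.

37.6 μmol/L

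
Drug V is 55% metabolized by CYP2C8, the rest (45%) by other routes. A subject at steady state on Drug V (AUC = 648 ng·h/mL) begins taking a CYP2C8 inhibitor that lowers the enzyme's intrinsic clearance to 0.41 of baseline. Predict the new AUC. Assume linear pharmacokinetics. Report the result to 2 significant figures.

The CYP2C8 pathway (55% of clearance) is reduced to 0.41× activity: 0.55 × 0.41 = 0.2255.
Non-CYP routes (45%) are unchanged.
Relative clearance = 0.2255 + 0.45 = 0.6755.
AUC ∝ 1/CL, so new value = 648 / 0.6755 = 9.6 × 10² ng·h/mL.

9.6 × 10² ng·h/mL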